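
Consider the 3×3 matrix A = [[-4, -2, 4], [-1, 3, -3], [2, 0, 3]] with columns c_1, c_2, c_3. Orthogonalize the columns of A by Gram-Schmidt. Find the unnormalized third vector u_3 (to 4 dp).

e_1 = c_1/‖c_1‖ = (-4, -1, 2)/4.5826 = (-0.8729, -0.2182, 0.4364).
r_{12} = e_1·c_2 = 1.0911.
u_2 = c_2 − 1.0911·e_1 = (-1.0476, 3.2381, -0.4762).
‖u_2‖ = 3.4365, so e_2 = (-0.3049, 0.9423, -0.1386).
r_{13} = e_1·c_3 = -1.5275; r_{23} = e_2·c_3 = -4.4619.
u_3 = c_3 + 1.5275·e_1 + 4.4619·e_2 = (1.3065, 0.8710, 3.0484).

u_3 = (1.3065, 0.8710, 3.0484)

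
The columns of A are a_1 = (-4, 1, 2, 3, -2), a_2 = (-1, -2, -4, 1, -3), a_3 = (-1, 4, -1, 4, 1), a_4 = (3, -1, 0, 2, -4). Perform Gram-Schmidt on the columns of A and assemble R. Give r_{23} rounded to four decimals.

a_1 = (-4, 1, 2, 3, -2); ‖a_1‖ = 5.8310, so q_1 = (-0.6860, 0.1715, 0.3430, 0.5145, -0.3430).
q_1·a_2 = (-0.6860)·(-1) + 0.1715·(-2) + 0.3430·(-4) + 0.5145·1 + (-0.3430)·(-3) = 0.5145.
u_2 = a_2 − 0.5145·q_1 = (-0.6471, -2.0882, -4.1765, 0.7353, -2.8235).
‖u_2‖ = 5.5439, so q_2 = (-0.1167, -0.3767, -0.7533, 0.1326, -0.5093).
r_{23} = q_2·a_3 = -0.6154.

r_{23} = -0.6154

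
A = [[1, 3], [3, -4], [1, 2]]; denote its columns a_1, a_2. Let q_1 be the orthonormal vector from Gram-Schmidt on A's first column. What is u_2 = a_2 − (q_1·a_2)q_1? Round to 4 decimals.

q_1 = a_1/‖a_1‖ = (1, 3, 1)/3.3166 = (0.3015, 0.9045, 0.3015).
r_{12} = q_1·a_2 = -2.1106.
u_2 = a_2 + 2.1106·q_1 = (3.6364, -2.0909, 2.6364).

u_2 = (3.6364, -2.0909, 2.6364)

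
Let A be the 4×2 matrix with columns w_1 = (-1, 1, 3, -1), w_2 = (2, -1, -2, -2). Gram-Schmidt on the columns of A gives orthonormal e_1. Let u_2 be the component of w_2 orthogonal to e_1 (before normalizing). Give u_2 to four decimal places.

u_2 = (1.4167, -0.4167, -0.2500, -2.5833)

w_1 = (-1, 1, 3, -1); ‖w_1‖ = 3.4641, so e_1 = (-0.2887, 0.2887, 0.8660, -0.2887).
e_1·w_2 = (-0.2887)·2 + 0.2887·(-1) + 0.8660·(-2) + (-0.2887)·(-2) = -2.0207.
u_2 = w_2 + 2.0207·e_1 = (1.4167, -0.4167, -0.2500, -2.5833).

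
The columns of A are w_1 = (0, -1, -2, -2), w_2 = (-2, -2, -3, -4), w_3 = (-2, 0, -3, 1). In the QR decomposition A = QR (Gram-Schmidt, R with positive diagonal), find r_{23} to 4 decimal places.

r_{23} = 0.8850

w_1 = (0, -1, -2, -2); ‖w_1‖ = 3.0000, so e_1 = (0.0000, -0.3333, -0.6667, -0.6667).
e_1·w_2 = 0.0000·(-2) + (-0.3333)·(-2) + (-0.6667)·(-3) + (-0.6667)·(-4) = 5.3333.
u_2 = w_2 − 5.3333·e_1 = (-2.0000, -0.2222, 0.5556, -0.4444).
‖u_2‖ = 2.1344, so e_2 = (-0.9370, -0.1041, 0.2603, -0.2082).
r_{23} = e_2·w_3 = 0.8850.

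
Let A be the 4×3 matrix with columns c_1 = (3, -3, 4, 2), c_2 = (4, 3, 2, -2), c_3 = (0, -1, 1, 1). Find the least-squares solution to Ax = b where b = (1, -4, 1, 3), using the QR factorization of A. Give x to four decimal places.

x = (1.2703, -0.8108, -1.9550)

e_1 = c_1/‖c_1‖ = (3, -3, 4, 2)/6.1644 = (0.4867, -0.4867, 0.6489, 0.3244).
r_{12} = e_1·c_2 = 1.1355.
u_2 = c_2 − 1.1355·e_1 = (3.4474, 3.5526, 1.2632, -2.3684).
‖u_2‖ = 5.6312, so e_2 = (0.6122, 0.6309, 0.2243, -0.4206).
r_{13} = e_1·c_3 = 1.4600; r_{23} = e_2·c_3 = -0.8272.
u_3 = c_3 − 1.4600·e_1 + 0.8272·e_2 = (-0.2041, 0.2324, 0.2382, 0.1784).
‖u_3‖ = 0.4292, so e_3 = (-0.4756, 0.5414, 0.5549, 0.4157).
Qᵀb = (4.0555, -2.9488, -0.8391).
Back-substitute: x_3 = -0.8391/0.4292 = -1.9550.
x_2 = (-2.9488 + 0.8272·(-1.9550))/5.6312 = -0.8108.
x_1 = (4.0555 − 1.1355·(-0.8108) − 1.4600·(-1.9550))/6.1644 = 1.2703.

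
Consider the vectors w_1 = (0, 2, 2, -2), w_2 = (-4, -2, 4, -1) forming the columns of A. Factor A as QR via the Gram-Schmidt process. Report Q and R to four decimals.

Q = [[0.0000, -0.6860], [0.5774, -0.5145], [0.5774, 0.5145], [-0.5774, 0.0000]], R = [[3.4641, 1.7321], [0.0000, 5.8310]]

q_1 = w_1/‖w_1‖ = (0, 2, 2, -2)/3.4641 = (0.0000, 0.5774, 0.5774, -0.5774).
r_{12} = q_1·w_2 = 1.7321.
u_2 = w_2 − 1.7321·q_1 = (-4.0000, -3.0000, 3.0000, 0.0000).
‖u_2‖ = 5.8310, so q_2 = (-0.6860, -0.5145, 0.5145, 0.0000).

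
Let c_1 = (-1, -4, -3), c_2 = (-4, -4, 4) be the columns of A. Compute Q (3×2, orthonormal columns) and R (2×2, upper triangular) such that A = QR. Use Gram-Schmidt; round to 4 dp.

Q = [[-0.1961, -0.5472], [-0.7845, -0.4104], [-0.5883, 0.7295]], R = [[5.0990, 1.5689], [0.0000, 6.7482]]

c_1 = (-1, -4, -3); ‖c_1‖ = 5.0990, so e_1 = (-0.1961, -0.7845, -0.5883).
e_1·c_2 = (-0.1961)·(-4) + (-0.7845)·(-4) + (-0.5883)·4 = 1.5689.
u_2 = c_2 − 1.5689·e_1 = (-3.6923, -2.7692, 4.9231).
‖u_2‖ = 6.7482, so e_2 = (-0.5472, -0.4104, 0.7295).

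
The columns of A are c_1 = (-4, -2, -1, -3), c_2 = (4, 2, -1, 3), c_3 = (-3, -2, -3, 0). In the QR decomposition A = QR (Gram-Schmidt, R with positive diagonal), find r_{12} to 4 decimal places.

q_1 = c_1/‖c_1‖ = (-4, -2, -1, -3)/5.4772 = (-0.7303, -0.3651, -0.1826, -0.5477).
r_{12} = q_1·c_2 = -5.1121.

r_{12} = -5.1121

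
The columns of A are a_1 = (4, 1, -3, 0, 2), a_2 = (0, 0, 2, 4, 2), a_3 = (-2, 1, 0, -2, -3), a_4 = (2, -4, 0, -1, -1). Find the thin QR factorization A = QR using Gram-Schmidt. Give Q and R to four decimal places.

Q = [[0.7303, 0.0546, -0.0571, 0.5190], [0.1826, 0.0136, 0.8368, -0.4194], [-0.5477, 0.3684, -0.1014, 0.0996], [0.0000, 0.8188, 0.2789, 0.2896], [0.3651, 0.4367, -0.4565, -0.6789]], R = [[5.4772, -0.3651, -2.3735, 0.3651], [0.0000, 4.8854, -3.0431, -1.2009], [0.0000, 0.0000, 1.7624, -3.2839], [0.0000, 0.0000, 0.0000, 3.1049]]

a_1 = (4, 1, -3, 0, 2); ‖a_1‖ = 5.4772, so q_1 = (0.7303, 0.1826, -0.5477, 0.0000, 0.3651).
q_1·a_2 = 0.7303·0 + 0.1826·0 + (-0.5477)·2 + 0.0000·4 + 0.3651·2 = -0.3651.
u_2 = a_2 + 0.3651·q_1 = (0.2667, 0.0667, 1.8000, 4.0000, 2.1333).
‖u_2‖ = 4.8854, so q_2 = (0.0546, 0.0136, 0.3684, 0.8188, 0.4367).
q_1·a_3 = 0.7303·(-2) + 0.1826·1 + (-0.5477)·0 + 0.0000·(-2) + 0.3651·(-3) = -2.3735; q_2·a_3 = 0.0546·(-2) + 0.0136·1 + 0.3684·0 + 0.8188·(-2) + 0.4367·(-3) = -3.0431.
u_3 = a_3 + 2.3735·q_1 + 3.0431·q_2 = (-0.1006, 1.4749, -0.1788, 0.4916, -0.8045).
‖u_3‖ = 1.7624, so q_3 = (-0.0571, 0.8368, -0.1014, 0.2789, -0.4565).
q_1·a_4 = 0.7303·2 + 0.1826·(-4) + (-0.5477)·0 + 0.0000·(-1) + 0.3651·(-1) = 0.3651; q_2·a_4 = 0.0546·2 + 0.0136·(-4) + 0.3684·0 + 0.8188·(-1) + 0.4367·(-1) = -1.2009; q_3·a_4 = (-0.0571)·2 + 0.8368·(-4) + (-0.1014)·0 + 0.2789·(-1) + (-0.4565)·(-1) = -3.2839.
u_4 = a_4 − 0.3651·q_1 + 1.2009·q_2 + 3.2839·q_3 = (1.6115, -1.3022, 0.3094, 0.8993, -2.1079).
‖u_4‖ = 3.1049, so q_4 = (0.5190, -0.4194, 0.0996, 0.2896, -0.6789).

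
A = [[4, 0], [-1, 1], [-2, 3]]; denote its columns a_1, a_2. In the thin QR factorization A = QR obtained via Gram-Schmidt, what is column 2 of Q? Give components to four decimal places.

a_1 = (4, -1, -2); ‖a_1‖ = 4.5826, so e_1 = (0.8729, -0.2182, -0.4364).
e_1·a_2 = 0.8729·0 + (-0.2182)·1 + (-0.4364)·3 = -1.5275.
u_2 = a_2 + 1.5275·e_1 = (1.3333, 0.6667, 2.3333).
‖u_2‖ = 2.7689, so e_2 = (0.4815, 0.2408, 0.8427).

e_2 = (0.4815, 0.2408, 0.8427)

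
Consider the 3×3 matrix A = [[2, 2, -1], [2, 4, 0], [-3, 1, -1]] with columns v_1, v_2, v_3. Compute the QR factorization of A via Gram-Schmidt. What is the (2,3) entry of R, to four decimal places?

r_{23} = -0.8759

v_1 = (2, 2, -3); ‖v_1‖ = 4.1231, so q_1 = (0.4851, 0.4851, -0.7276).
q_1·v_2 = 0.4851·2 + 0.4851·4 + (-0.7276)·1 = 2.1828.
u_2 = v_2 − 2.1828·q_1 = (0.9412, 2.9412, 2.5882).
‖u_2‖ = 4.0293, so q_2 = (0.2336, 0.7299, 0.6424).
r_{23} = q_2·v_3 = -0.8759.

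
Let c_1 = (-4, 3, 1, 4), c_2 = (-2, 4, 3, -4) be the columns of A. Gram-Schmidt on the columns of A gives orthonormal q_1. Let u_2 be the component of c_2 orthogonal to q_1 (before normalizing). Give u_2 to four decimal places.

u_2 = (-1.3333, 3.5000, 2.8333, -4.6667)

c_1 = (-4, 3, 1, 4); ‖c_1‖ = 6.4807, so q_1 = (-0.6172, 0.4629, 0.1543, 0.6172).
q_1·c_2 = (-0.6172)·(-2) + 0.4629·4 + 0.1543·3 + 0.6172·(-4) = 1.0801.
u_2 = c_2 − 1.0801·q_1 = (-1.3333, 3.5000, 2.8333, -4.6667).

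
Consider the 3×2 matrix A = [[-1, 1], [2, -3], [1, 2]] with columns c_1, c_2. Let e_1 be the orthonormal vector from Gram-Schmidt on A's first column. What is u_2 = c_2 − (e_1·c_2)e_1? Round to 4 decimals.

u_2 = (0.1667, -1.3333, 2.8333)

c_1 = (-1, 2, 1); ‖c_1‖ = 2.4495, so e_1 = (-0.4082, 0.8165, 0.4082).
e_1·c_2 = (-0.4082)·1 + 0.8165·(-3) + 0.4082·2 = -2.0412.
u_2 = c_2 + 2.0412·e_1 = (0.1667, -1.3333, 2.8333).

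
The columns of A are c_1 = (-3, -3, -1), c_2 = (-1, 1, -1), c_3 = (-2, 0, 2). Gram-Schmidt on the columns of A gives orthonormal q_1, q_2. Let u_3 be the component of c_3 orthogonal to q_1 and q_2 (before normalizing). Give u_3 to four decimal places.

u_3 = (-1.4286, 0.7143, 2.1429)

c_1 = (-3, -3, -1); ‖c_1‖ = 4.3589, so q_1 = (-0.6882, -0.6882, -0.2294).
q_1·c_2 = (-0.6882)·(-1) + (-0.6882)·1 + (-0.2294)·(-1) = 0.2294.
u_2 = c_2 − 0.2294·q_1 = (-0.8421, 1.1579, -0.9474).
‖u_2‖ = 1.7168, so q_2 = (-0.4905, 0.6745, -0.5518).
q_1·c_3 = (-0.6882)·(-2) + (-0.6882)·0 + (-0.2294)·2 = 0.9177; q_2·c_3 = (-0.4905)·(-2) + 0.6745·0 + (-0.5518)·2 = -0.1226.
u_3 = c_3 − 0.9177·q_1 + 0.1226·q_2 = (-1.4286, 0.7143, 2.1429).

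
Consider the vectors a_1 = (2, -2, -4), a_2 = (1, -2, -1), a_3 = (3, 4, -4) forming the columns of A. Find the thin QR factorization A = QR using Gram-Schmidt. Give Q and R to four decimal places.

Q = [[0.4082, 0.1231, 0.9045], [-0.4082, -0.8616, 0.3015], [-0.8165, 0.4924, 0.3015]], R = [[4.8990, 2.0412, 2.8577], [0.0000, 1.3540, -5.0468], [0.0000, 0.0000, 2.7136]]

q_1 = a_1/‖a_1‖ = (2, -2, -4)/4.8990 = (0.4082, -0.4082, -0.8165).
r_{12} = q_1·a_2 = 2.0412.
u_2 = a_2 − 2.0412·q_1 = (0.1667, -1.1667, 0.6667).
‖u_2‖ = 1.3540, so q_2 = (0.1231, -0.8616, 0.4924).
r_{13} = q_1·a_3 = 2.8577; r_{23} = q_2·a_3 = -5.0468.
u_3 = a_3 − 2.8577·q_1 + 5.0468·q_2 = (2.4545, 0.8182, 0.8182).
‖u_3‖ = 2.7136, so q_3 = (0.9045, 0.3015, 0.3015).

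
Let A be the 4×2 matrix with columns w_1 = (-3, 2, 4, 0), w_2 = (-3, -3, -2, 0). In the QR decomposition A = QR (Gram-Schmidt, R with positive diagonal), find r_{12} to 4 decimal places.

e_1 = w_1/‖w_1‖ = (-3, 2, 4, 0)/5.3852 = (-0.5571, 0.3714, 0.7428, 0.0000).
r_{12} = e_1·w_2 = -0.9285.

r_{12} = -0.9285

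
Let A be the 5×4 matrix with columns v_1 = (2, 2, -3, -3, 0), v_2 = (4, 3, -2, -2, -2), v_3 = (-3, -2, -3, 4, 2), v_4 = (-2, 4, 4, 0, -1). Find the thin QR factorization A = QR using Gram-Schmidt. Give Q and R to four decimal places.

q_1 = v_1/‖v_1‖ = (2, 2, -3, -3, 0)/5.0990 = (0.3922, 0.3922, -0.5883, -0.5883, 0.0000).
r_{12} = q_1·v_2 = 5.0990.
u_2 = v_2 − 5.0990·q_1 = (2.0000, 1.0000, 1.0000, 1.0000, -2.0000).
‖u_2‖ = 3.3166, so q_2 = (0.6030, 0.3015, 0.3015, 0.3015, -0.6030).
r_{13} = q_1·v_3 = -2.5495; r_{23} = q_2·v_3 = -3.3166.
u_3 = v_3 + 2.5495·q_1 + 3.3166·q_2 = (0.0000, 0.0000, -3.5000, 3.5000, 0.0000).
‖u_3‖ = 4.9497, so q_3 = (0.0000, 0.0000, -0.7071, 0.7071, 0.0000).
r_{14} = q_1·v_4 = -1.5689; r_{24} = q_2·v_4 = 1.8091; r_{34} = q_3·v_4 = -2.8284.
u_4 = v_4 + 1.5689·q_1 − 1.8091·q_2 + 2.8284·q_3 = (-2.4755, 4.0699, 0.5315, 0.5315, 0.0909).
‖u_4‖ = 4.8235, so q_4 = (-0.5132, 0.8438, 0.1102, 0.1102, 0.0188).

Q = [[0.3922, 0.6030, 0.0000, -0.5132], [0.3922, 0.3015, 0.0000, 0.8438], [-0.5883, 0.3015, -0.7071, 0.1102], [-0.5883, 0.3015, 0.7071, 0.1102], [0.0000, -0.6030, 0.0000, 0.0188]], R = [[5.0990, 5.0990, -2.5495, -1.5689], [0.0000, 3.3166, -3.3166, 1.8091], [0.0000, 0.0000, 4.9497, -2.8284], [0.0000, 0.0000, 0.0000, 4.8235]]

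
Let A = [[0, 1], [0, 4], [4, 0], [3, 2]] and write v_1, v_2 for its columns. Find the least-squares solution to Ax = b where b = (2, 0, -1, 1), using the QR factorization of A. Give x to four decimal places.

x = (-0.0920, 0.2168)

v_1 = (0, 0, 4, 3); ‖v_1‖ = 5.0000, so e_1 = (0.0000, 0.0000, 0.8000, 0.6000).
e_1·v_2 = 0.0000·1 + 0.0000·4 + 0.8000·0 + 0.6000·2 = 1.2000.
u_2 = v_2 − 1.2000·e_1 = (1.0000, 4.0000, -0.9600, 1.2800).
‖u_2‖ = 4.4227, so e_2 = (0.2261, 0.9044, -0.2171, 0.2894).
Qᵀb = (-0.2000, 0.9587).
Back-substitute: x_2 = 0.9587/4.4227 = 0.2168.
x_1 = (-0.2000 − 1.2000·0.2168)/5.0000 = -0.0920.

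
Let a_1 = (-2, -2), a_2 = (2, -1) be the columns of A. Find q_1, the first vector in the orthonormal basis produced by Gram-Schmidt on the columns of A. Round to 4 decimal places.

q_1 = (-0.7071, -0.7071)

a_1 = (-2, -2); ‖a_1‖ = 2.8284, so q_1 = (-0.7071, -0.7071).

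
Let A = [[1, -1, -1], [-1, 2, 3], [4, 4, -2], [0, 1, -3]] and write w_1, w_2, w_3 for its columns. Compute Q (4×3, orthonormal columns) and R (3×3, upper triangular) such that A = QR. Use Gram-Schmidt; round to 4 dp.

q_1 = w_1/‖w_1‖ = (1, -1, 4, 0)/4.2426 = (0.2357, -0.2357, 0.9428, 0.0000).
r_{12} = q_1·w_2 = 3.0641.
u_2 = w_2 − 3.0641·q_1 = (-1.7222, 2.7222, 1.1111, 1.0000).
‖u_2‖ = 3.5512, so q_2 = (-0.4850, 0.7666, 0.3129, 0.2816).
r_{13} = q_1·w_3 = -2.8284; r_{23} = q_2·w_3 = 1.3141.
u_3 = w_3 + 2.8284·q_1 − 1.3141·q_2 = (0.3040, 1.3260, 0.2555, -3.3700).
‖u_3‖ = 3.6432, so q_3 = (0.0834, 0.3640, 0.0701, -0.9250).

Q = [[0.2357, -0.4850, 0.0834], [-0.2357, 0.7666, 0.3640], [0.9428, 0.3129, 0.0701], [0.0000, 0.2816, -0.9250]], R = [[4.2426, 3.0641, -2.8284], [0.0000, 3.5512, 1.3141], [0.0000, 0.0000, 3.6432]]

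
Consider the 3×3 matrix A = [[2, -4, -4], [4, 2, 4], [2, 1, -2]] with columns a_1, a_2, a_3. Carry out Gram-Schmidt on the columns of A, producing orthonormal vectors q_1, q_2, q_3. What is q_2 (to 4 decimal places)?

q_2 = (-0.9129, 0.3651, 0.1826)

a_1 = (2, 4, 2); ‖a_1‖ = 4.8990, so q_1 = (0.4082, 0.8165, 0.4082).
q_1·a_2 = 0.4082·(-4) + 0.8165·2 + 0.4082·1 = 0.4082.
u_2 = a_2 − 0.4082·q_1 = (-4.1667, 1.6667, 0.8333).
‖u_2‖ = 4.5644, so q_2 = (-0.9129, 0.3651, 0.1826).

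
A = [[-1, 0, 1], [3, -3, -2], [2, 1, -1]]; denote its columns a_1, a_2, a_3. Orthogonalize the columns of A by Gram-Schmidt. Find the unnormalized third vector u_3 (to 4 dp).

u_3 = (0.3956, 0.0440, 0.1319)

e_1 = a_1/‖a_1‖ = (-1, 3, 2)/3.7417 = (-0.2673, 0.8018, 0.5345).
r_{12} = e_1·a_2 = -1.8708.
u_2 = a_2 + 1.8708·e_1 = (-0.5000, -1.5000, 2.0000).
‖u_2‖ = 2.5495, so e_2 = (-0.1961, -0.5883, 0.7845).
r_{13} = e_1·a_3 = -2.4054; r_{23} = e_2·a_3 = 0.1961.
u_3 = a_3 + 2.4054·e_1 − 0.1961·e_2 = (0.3956, 0.0440, 0.1319).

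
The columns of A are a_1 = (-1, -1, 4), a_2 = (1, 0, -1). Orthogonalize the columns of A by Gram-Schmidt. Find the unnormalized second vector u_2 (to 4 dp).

e_1 = a_1/‖a_1‖ = (-1, -1, 4)/4.2426 = (-0.2357, -0.2357, 0.9428).
r_{12} = e_1·a_2 = -1.1785.
u_2 = a_2 + 1.1785·e_1 = (0.7222, -0.2778, 0.1111).

u_2 = (0.7222, -0.2778, 0.1111)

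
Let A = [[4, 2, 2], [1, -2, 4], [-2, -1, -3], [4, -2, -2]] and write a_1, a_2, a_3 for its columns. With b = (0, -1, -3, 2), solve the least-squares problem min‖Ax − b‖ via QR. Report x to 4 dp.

e_1 = a_1/‖a_1‖ = (4, 1, -2, 4)/6.0828 = (0.6576, 0.1644, -0.3288, 0.6576).
r_{12} = e_1·a_2 = 0.0000.
u_2 = a_2 + 0.0000·e_1 = (2.0000, -2.0000, -1.0000, -2.0000).
‖u_2‖ = 3.6056, so e_2 = (0.5547, -0.5547, -0.2774, -0.5547).
r_{13} = e_1·a_3 = 1.6440; r_{23} = e_2·a_3 = 0.8321.
u_3 = a_3 − 1.6440·e_1 − 0.8321·e_2 = (0.4574, 4.1913, -2.2287, -2.6195).
‖u_3‖ = 5.4410, so e_3 = (0.0841, 0.7703, -0.4096, -0.4814).
Qᵀb = (2.1372, 0.2774, -0.5044).
Back-substitute: x_3 = -0.5044/5.4410 = -0.0927.
x_2 = (0.2774 − 0.8321·(-0.0927))/3.6056 = 0.0983.
x_1 = (2.1372 + 0.0000·0.0983 − 1.6440·(-0.0927))/6.0828 = 0.3764.

x = (0.3764, 0.0983, -0.0927)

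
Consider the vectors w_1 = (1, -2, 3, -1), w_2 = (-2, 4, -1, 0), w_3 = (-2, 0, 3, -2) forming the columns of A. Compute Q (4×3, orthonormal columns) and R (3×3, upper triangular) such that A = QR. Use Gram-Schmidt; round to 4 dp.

w_1 = (1, -2, 3, -1); ‖w_1‖ = 3.8730, so q_1 = (0.2582, -0.5164, 0.7746, -0.2582).
q_1·w_2 = 0.2582·(-2) + (-0.5164)·4 + 0.7746·(-1) + (-0.2582)·0 = -3.3566.
u_2 = w_2 + 3.3566·q_1 = (-1.1333, 2.2667, 1.6000, -0.8667).
‖u_2‖ = 3.1198, so q_2 = (-0.3633, 0.7265, 0.5128, -0.2778).
q_1·w_3 = 0.2582·(-2) + (-0.5164)·0 + 0.7746·3 + (-0.2582)·(-2) = 2.3238; q_2·w_3 = (-0.3633)·(-2) + 0.7265·0 + 0.5128·3 + (-0.2778)·(-2) = 2.8207.
u_3 = w_3 − 2.3238·q_1 − 2.8207·q_2 = (-1.5753, -0.8493, -0.2466, -0.6164).
‖u_3‖ = 1.9089, so q_3 = (-0.8253, -0.4449, -0.1292, -0.3229).

Q = [[0.2582, -0.3633, -0.8253], [-0.5164, 0.7265, -0.4449], [0.7746, 0.5128, -0.1292], [-0.2582, -0.2778, -0.3229]], R = [[3.8730, -3.3566, 2.3238], [0.0000, 3.1198, 2.8207], [0.0000, 0.0000, 1.9089]]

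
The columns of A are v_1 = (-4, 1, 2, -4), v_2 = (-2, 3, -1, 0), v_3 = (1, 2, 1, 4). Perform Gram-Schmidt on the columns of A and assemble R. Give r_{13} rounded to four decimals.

r_{13} = -2.6304

v_1 = (-4, 1, 2, -4); ‖v_1‖ = 6.0828, so e_1 = (-0.6576, 0.1644, 0.3288, -0.6576).
r_{13} = e_1·v_3 = -2.6304.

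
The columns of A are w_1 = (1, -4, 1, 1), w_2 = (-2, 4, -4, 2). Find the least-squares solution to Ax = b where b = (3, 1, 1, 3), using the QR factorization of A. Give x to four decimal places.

w_1 = (1, -4, 1, 1); ‖w_1‖ = 4.3589, so e_1 = (0.2294, -0.9177, 0.2294, 0.2294).
e_1·w_2 = 0.2294·(-2) + (-0.9177)·4 + 0.2294·(-4) + 0.2294·2 = -4.5883.
u_2 = w_2 + 4.5883·e_1 = (-0.9474, -0.2105, -2.9474, 3.0526).
‖u_2‖ = 4.3529, so e_2 = (-0.2176, -0.0484, -0.6771, 0.7013).
Qᵀb = (0.6882, 0.7255).
Back-substitute: x_2 = 0.7255/4.3529 = 0.1667.
x_1 = (0.6882 + 4.5883·0.1667)/4.3589 = 0.3333.

x = (0.3333, 0.1667)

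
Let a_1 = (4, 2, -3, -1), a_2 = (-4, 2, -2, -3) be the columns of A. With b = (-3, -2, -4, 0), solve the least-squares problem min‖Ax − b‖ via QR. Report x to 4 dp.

a_1 = (4, 2, -3, -1); ‖a_1‖ = 5.4772, so e_1 = (0.7303, 0.3651, -0.5477, -0.1826).
e_1·a_2 = 0.7303·(-4) + 0.3651·2 + (-0.5477)·(-2) + (-0.1826)·(-3) = -0.5477.
u_2 = a_2 + 0.5477·e_1 = (-3.6000, 2.2000, -2.3000, -3.1000).
‖u_2‖ = 5.7184, so e_2 = (-0.6295, 0.3847, -0.4022, -0.5421).
Qᵀb = (-0.7303, 2.7280).
Back-substitute: x_2 = 2.7280/5.7184 = 0.4771.
x_1 = (-0.7303 + 0.5477·0.4771)/5.4772 = -0.0856.

x = (-0.0856, 0.4771)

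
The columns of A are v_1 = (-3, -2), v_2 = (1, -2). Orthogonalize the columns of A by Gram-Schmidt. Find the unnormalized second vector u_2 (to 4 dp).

q_1 = v_1/‖v_1‖ = (-3, -2)/3.6056 = (-0.8321, -0.5547).
r_{12} = q_1·v_2 = 0.2774.
u_2 = v_2 − 0.2774·q_1 = (1.2308, -1.8462).

u_2 = (1.2308, -1.8462)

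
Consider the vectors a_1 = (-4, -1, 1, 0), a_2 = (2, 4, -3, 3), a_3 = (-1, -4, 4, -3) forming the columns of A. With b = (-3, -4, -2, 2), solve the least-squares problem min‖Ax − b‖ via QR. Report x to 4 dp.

a_1 = (-4, -1, 1, 0); ‖a_1‖ = 4.2426, so e_1 = (-0.9428, -0.2357, 0.2357, 0.0000).
e_1·a_2 = (-0.9428)·2 + (-0.2357)·4 + 0.2357·(-3) + 0.0000·3 = -3.5355.
u_2 = a_2 + 3.5355·e_1 = (-1.3333, 3.1667, -2.1667, 3.0000).
‖u_2‖ = 5.0498, so e_2 = (-0.2640, 0.6271, -0.4291, 0.5941).
e_1·a_3 = (-0.9428)·(-1) + (-0.2357)·(-4) + 0.2357·4 + 0.0000·(-3) = 2.8284; e_2·a_3 = (-0.2640)·(-1) + 0.6271·(-4) + (-0.4291)·4 + 0.5941·(-3) = -5.7429.
u_3 = a_3 − 2.8284·e_1 + 5.7429·e_2 = (0.1503, 0.2680, 0.8693, 0.4118).
‖u_3‖ = 1.0098, so e_3 = (0.1489, 0.2654, 0.8609, 0.4078).
Qᵀb = (3.2998, 0.3300, -2.4144).
Back-substitute: x_3 = -2.4144/1.0098 = -2.3910.
x_2 = (0.3300 + 5.7429·(-2.3910))/5.0498 = -2.6538.
x_1 = (3.2998 + 3.5355·(-2.6538) − 2.8284·(-2.3910))/4.2426 = 0.1603.

x = (0.1603, -2.6538, -2.3910)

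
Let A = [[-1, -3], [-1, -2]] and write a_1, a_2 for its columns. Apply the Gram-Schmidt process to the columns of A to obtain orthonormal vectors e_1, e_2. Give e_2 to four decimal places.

e_1 = a_1/‖a_1‖ = (-1, -1)/1.4142 = (-0.7071, -0.7071).
r_{12} = e_1·a_2 = 3.5355.
u_2 = a_2 − 3.5355·e_1 = (-0.5000, 0.5000).
‖u_2‖ = 0.7071, so e_2 = (-0.7071, 0.7071).

e_2 = (-0.7071, 0.7071)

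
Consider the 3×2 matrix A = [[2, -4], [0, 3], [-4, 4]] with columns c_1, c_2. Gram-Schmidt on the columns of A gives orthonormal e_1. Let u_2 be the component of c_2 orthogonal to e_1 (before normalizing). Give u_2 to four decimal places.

e_1 = c_1/‖c_1‖ = (2, 0, -4)/4.4721 = (0.4472, 0.0000, -0.8944).
r_{12} = e_1·c_2 = -5.3666.
u_2 = c_2 + 5.3666·e_1 = (-1.6000, 3.0000, -0.8000).

u_2 = (-1.6000, 3.0000, -0.8000)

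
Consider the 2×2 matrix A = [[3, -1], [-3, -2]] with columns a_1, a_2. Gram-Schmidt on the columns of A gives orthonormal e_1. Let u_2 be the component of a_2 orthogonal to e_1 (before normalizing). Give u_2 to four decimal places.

u_2 = (-1.5000, -1.5000)

e_1 = a_1/‖a_1‖ = (3, -3)/4.2426 = (0.7071, -0.7071).
r_{12} = e_1·a_2 = 0.7071.
u_2 = a_2 − 0.7071·e_1 = (-1.5000, -1.5000).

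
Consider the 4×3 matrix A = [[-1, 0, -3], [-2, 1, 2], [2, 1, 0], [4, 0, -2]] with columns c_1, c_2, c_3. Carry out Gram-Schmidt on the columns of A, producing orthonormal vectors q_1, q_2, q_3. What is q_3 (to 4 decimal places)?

q_3 = (-0.9798, 0.0816, -0.0816, -0.1633)

c_1 = (-1, -2, 2, 4); ‖c_1‖ = 5.0000, so q_1 = (-0.2000, -0.4000, 0.4000, 0.8000).
q_1·c_2 = (-0.2000)·0 + (-0.4000)·1 + 0.4000·1 + 0.8000·0 = 0.0000.
u_2 = c_2 + 0.0000·q_1 = (0.0000, 1.0000, 1.0000, 0.0000).
‖u_2‖ = 1.4142, so q_2 = (0.0000, 0.7071, 0.7071, 0.0000).
q_1·c_3 = (-0.2000)·(-3) + (-0.4000)·2 + 0.4000·0 + 0.8000·(-2) = -1.8000; q_2·c_3 = 0.0000·(-3) + 0.7071·2 + 0.7071·0 + 0.0000·(-2) = 1.4142.
u_3 = c_3 + 1.8000·q_1 − 1.4142·q_2 = (-3.3600, 0.2800, -0.2800, -0.5600).
‖u_3‖ = 3.4293, so q_3 = (-0.9798, 0.0816, -0.0816, -0.1633).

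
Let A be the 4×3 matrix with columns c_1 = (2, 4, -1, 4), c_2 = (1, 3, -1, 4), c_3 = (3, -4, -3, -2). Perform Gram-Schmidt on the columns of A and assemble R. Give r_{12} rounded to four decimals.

c_1 = (2, 4, -1, 4); ‖c_1‖ = 6.0828, so q_1 = (0.3288, 0.6576, -0.1644, 0.6576).
r_{12} = q_1·c_2 = 5.0964.

r_{12} = 5.0964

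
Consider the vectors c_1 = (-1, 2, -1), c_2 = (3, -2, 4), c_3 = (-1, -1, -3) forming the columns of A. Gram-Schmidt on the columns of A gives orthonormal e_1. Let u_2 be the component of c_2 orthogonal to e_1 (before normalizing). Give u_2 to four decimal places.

u_2 = (1.1667, 1.6667, 2.1667)

c_1 = (-1, 2, -1); ‖c_1‖ = 2.4495, so e_1 = (-0.4082, 0.8165, -0.4082).
e_1·c_2 = (-0.4082)·3 + 0.8165·(-2) + (-0.4082)·4 = -4.4907.
u_2 = c_2 + 4.4907·e_1 = (1.1667, 1.6667, 2.1667).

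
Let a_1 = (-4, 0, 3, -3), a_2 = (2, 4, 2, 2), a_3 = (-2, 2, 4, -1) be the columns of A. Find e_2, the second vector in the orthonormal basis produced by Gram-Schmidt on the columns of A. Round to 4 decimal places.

a_1 = (-4, 0, 3, -3); ‖a_1‖ = 5.8310, so e_1 = (-0.6860, 0.0000, 0.5145, -0.5145).
e_1·a_2 = (-0.6860)·2 + 0.0000·4 + 0.5145·2 + (-0.5145)·2 = -1.3720.
u_2 = a_2 + 1.3720·e_1 = (1.0588, 4.0000, 2.7059, 1.2941).
‖u_2‖ = 5.1105, so e_2 = (0.2072, 0.7827, 0.5295, 0.2532).

e_2 = (0.2072, 0.7827, 0.5295, 0.2532)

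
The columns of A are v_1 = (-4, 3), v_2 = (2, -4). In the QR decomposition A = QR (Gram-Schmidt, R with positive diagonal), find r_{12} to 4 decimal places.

e_1 = v_1/‖v_1‖ = (-4, 3)/5.0000 = (-0.8000, 0.6000).
r_{12} = e_1·v_2 = -4.0000.

r_{12} = -4.0000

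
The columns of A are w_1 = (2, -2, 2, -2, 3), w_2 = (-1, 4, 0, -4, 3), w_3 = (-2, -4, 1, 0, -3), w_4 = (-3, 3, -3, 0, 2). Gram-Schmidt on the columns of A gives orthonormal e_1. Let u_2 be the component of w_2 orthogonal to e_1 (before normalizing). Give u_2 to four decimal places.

w_1 = (2, -2, 2, -2, 3); ‖w_1‖ = 5.0000, so e_1 = (0.4000, -0.4000, 0.4000, -0.4000, 0.6000).
e_1·w_2 = 0.4000·(-1) + (-0.4000)·4 + 0.4000·0 + (-0.4000)·(-4) + 0.6000·3 = 1.4000.
u_2 = w_2 − 1.4000·e_1 = (-1.5600, 4.5600, -0.5600, -3.4400, 2.1600).

u_2 = (-1.5600, 4.5600, -0.5600, -3.4400, 2.1600)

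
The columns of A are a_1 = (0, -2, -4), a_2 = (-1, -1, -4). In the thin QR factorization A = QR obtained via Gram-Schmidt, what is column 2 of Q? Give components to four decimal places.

q_2 = (-0.7454, 0.5963, -0.2981)

a_1 = (0, -2, -4); ‖a_1‖ = 4.4721, so q_1 = (0.0000, -0.4472, -0.8944).
q_1·a_2 = 0.0000·(-1) + (-0.4472)·(-1) + (-0.8944)·(-4) = 4.0249.
u_2 = a_2 − 4.0249·q_1 = (-1.0000, 0.8000, -0.4000).
‖u_2‖ = 1.3416, so q_2 = (-0.7454, 0.5963, -0.2981).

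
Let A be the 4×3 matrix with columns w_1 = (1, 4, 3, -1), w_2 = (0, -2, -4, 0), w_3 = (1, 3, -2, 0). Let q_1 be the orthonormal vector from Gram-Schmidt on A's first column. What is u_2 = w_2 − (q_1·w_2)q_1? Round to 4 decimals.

w_1 = (1, 4, 3, -1); ‖w_1‖ = 5.1962, so q_1 = (0.1925, 0.7698, 0.5774, -0.1925).
q_1·w_2 = 0.1925·0 + 0.7698·(-2) + 0.5774·(-4) + (-0.1925)·0 = -3.8490.
u_2 = w_2 + 3.8490·q_1 = (0.7407, 0.9630, -1.7778, -0.7407).

u_2 = (0.7407, 0.9630, -1.7778, -0.7407)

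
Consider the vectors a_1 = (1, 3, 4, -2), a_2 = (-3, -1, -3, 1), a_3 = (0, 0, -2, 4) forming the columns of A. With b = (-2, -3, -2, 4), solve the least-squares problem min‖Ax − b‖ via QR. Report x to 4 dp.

a_1 = (1, 3, 4, -2); ‖a_1‖ = 5.4772, so e_1 = (0.1826, 0.5477, 0.7303, -0.3651).
e_1·a_2 = 0.1826·(-3) + 0.5477·(-1) + 0.7303·(-3) + (-0.3651)·1 = -3.6515.
u_2 = a_2 + 3.6515·e_1 = (-2.3333, 1.0000, -0.3333, -0.3333).
‖u_2‖ = 2.5820, so e_2 = (-0.9037, 0.3873, -0.1291, -0.1291).
e_1·a_3 = 0.1826·0 + 0.5477·0 + 0.7303·(-2) + (-0.3651)·4 = -2.9212; e_2·a_3 = (-0.9037)·0 + 0.3873·0 + (-0.1291)·(-2) + (-0.1291)·4 = -0.2582.
u_3 = a_3 + 2.9212·e_1 + 0.2582·e_2 = (0.3000, 1.7000, 0.1000, 2.9000).
‖u_3‖ = 3.3764, so e_3 = (0.0889, 0.5035, 0.0296, 0.8589).
Qᵀb = (-4.9295, 0.3873, 1.6882).
Back-substitute: x_3 = 1.6882/3.3764 = 0.5000.
x_2 = (0.3873 + 0.2582·0.5000)/2.5820 = 0.2000.
x_1 = (-4.9295 + 3.6515·0.2000 + 2.9212·0.5000)/5.4772 = -0.5000.

x = (-0.5000, 0.2000, 0.5000)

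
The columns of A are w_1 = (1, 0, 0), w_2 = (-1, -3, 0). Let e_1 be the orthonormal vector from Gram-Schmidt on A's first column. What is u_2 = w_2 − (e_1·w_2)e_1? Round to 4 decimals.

w_1 = (1, 0, 0); ‖w_1‖ = 1.0000, so e_1 = (1.0000, 0.0000, 0.0000).
e_1·w_2 = 1.0000·(-1) + 0.0000·(-3) + 0.0000·0 = -1.0000.
u_2 = w_2 + 1.0000·e_1 = (0.0000, -3.0000, 0.0000).

u_2 = (0.0000, -3.0000, 0.0000)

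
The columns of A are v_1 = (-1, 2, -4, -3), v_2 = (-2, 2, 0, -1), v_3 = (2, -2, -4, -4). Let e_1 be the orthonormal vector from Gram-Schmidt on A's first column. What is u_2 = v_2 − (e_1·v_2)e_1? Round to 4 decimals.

e_1 = v_1/‖v_1‖ = (-1, 2, -4, -3)/5.4772 = (-0.1826, 0.3651, -0.7303, -0.5477).
r_{12} = e_1·v_2 = 1.6432.
u_2 = v_2 − 1.6432·e_1 = (-1.7000, 1.4000, 1.2000, -0.1000).

u_2 = (-1.7000, 1.4000, 1.2000, -0.1000)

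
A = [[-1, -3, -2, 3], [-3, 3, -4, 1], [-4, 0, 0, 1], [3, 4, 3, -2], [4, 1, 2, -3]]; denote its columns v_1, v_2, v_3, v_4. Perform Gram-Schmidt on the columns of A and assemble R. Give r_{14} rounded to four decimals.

r_{14} = -3.9208

e_1 = v_1/‖v_1‖ = (-1, -3, -4, 3, 4)/7.1414 = (-0.1400, -0.4201, -0.5601, 0.4201, 0.5601).
r_{14} = e_1·v_4 = -3.9208.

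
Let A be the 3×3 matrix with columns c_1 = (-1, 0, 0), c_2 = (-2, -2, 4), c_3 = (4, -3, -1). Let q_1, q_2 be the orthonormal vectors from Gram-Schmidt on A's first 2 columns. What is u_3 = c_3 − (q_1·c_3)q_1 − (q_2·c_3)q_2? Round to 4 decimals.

u_3 = (0.0000, -2.8000, -1.4000)

c_1 = (-1, 0, 0); ‖c_1‖ = 1.0000, so q_1 = (-1.0000, 0.0000, 0.0000).
q_1·c_2 = (-1.0000)·(-2) + 0.0000·(-2) + 0.0000·4 = 2.0000.
u_2 = c_2 − 2.0000·q_1 = (0.0000, -2.0000, 4.0000).
‖u_2‖ = 4.4721, so q_2 = (0.0000, -0.4472, 0.8944).
q_1·c_3 = (-1.0000)·4 + 0.0000·(-3) + 0.0000·(-1) = -4.0000; q_2·c_3 = 0.0000·4 + (-0.4472)·(-3) + 0.8944·(-1) = 0.4472.
u_3 = c_3 + 4.0000·q_1 − 0.4472·q_2 = (0.0000, -2.8000, -1.4000).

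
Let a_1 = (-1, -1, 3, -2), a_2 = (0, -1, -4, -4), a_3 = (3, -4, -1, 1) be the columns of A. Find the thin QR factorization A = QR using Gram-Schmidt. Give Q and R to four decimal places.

Q = [[-0.2582, -0.0351, 0.5439], [-0.2582, -0.2108, -0.8196], [0.7746, -0.5973, 0.0268], [-0.5164, -0.7730, 0.1781]], R = [[3.8730, -0.7746, -1.0328], [0.0000, 5.6921, 0.5622], [0.0000, 0.0000, 5.0614]]

a_1 = (-1, -1, 3, -2); ‖a_1‖ = 3.8730, so e_1 = (-0.2582, -0.2582, 0.7746, -0.5164).
e_1·a_2 = (-0.2582)·0 + (-0.2582)·(-1) + 0.7746·(-4) + (-0.5164)·(-4) = -0.7746.
u_2 = a_2 + 0.7746·e_1 = (-0.2000, -1.2000, -3.4000, -4.4000).
‖u_2‖ = 5.6921, so e_2 = (-0.0351, -0.2108, -0.5973, -0.7730).
e_1·a_3 = (-0.2582)·3 + (-0.2582)·(-4) + 0.7746·(-1) + (-0.5164)·1 = -1.0328; e_2·a_3 = (-0.0351)·3 + (-0.2108)·(-4) + (-0.5973)·(-1) + (-0.7730)·1 = 0.5622.
u_3 = a_3 + 1.0328·e_1 − 0.5622·e_2 = (2.7531, -4.1481, 0.1358, 0.9012).
‖u_3‖ = 5.0614, so e_3 = (0.5439, -0.8196, 0.0268, 0.1781).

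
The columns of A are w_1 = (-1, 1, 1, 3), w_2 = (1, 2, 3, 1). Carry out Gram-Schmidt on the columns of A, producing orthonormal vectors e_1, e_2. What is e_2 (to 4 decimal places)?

e_2 = (0.4792, 0.4288, 0.7314, -0.2270)

e_1 = w_1/‖w_1‖ = (-1, 1, 1, 3)/3.4641 = (-0.2887, 0.2887, 0.2887, 0.8660).
r_{12} = e_1·w_2 = 2.0207.
u_2 = w_2 − 2.0207·e_1 = (1.5833, 1.4167, 2.4167, -0.7500).
‖u_2‖ = 3.3040, so e_2 = (0.4792, 0.4288, 0.7314, -0.2270).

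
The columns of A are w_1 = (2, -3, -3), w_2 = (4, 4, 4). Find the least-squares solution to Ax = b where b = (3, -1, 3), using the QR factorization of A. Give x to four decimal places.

w_1 = (2, -3, -3); ‖w_1‖ = 4.6904, so e_1 = (0.4264, -0.6396, -0.6396).
e_1·w_2 = 0.4264·4 + (-0.6396)·4 + (-0.6396)·4 = -3.4112.
u_2 = w_2 + 3.4112·e_1 = (5.4545, 1.8182, 1.8182).
‖u_2‖ = 6.0302, so e_2 = (0.9045, 0.3015, 0.3015).
Qᵀb = (0.0000, 3.3166).
Back-substitute: x_2 = 3.3166/6.0302 = 0.5500.
x_1 = (0.0000 + 3.4112·0.5500)/4.6904 = 0.4000.

x = (0.4000, 0.5500)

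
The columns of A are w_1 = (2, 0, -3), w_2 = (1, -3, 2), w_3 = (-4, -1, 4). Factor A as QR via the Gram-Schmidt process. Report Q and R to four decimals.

Q = [[0.5547, 0.4521, -0.6985], [0.0000, -0.8395, -0.5433], [-0.8321, 0.3014, -0.4657]], R = [[3.6056, -1.1094, -5.5470], [0.0000, 3.5734, 0.2368], [0.0000, 0.0000, 1.4747]]

e_1 = w_1/‖w_1‖ = (2, 0, -3)/3.6056 = (0.5547, 0.0000, -0.8321).
r_{12} = e_1·w_2 = -1.1094.
u_2 = w_2 + 1.1094·e_1 = (1.6154, -3.0000, 1.0769).
‖u_2‖ = 3.5734, so e_2 = (0.4521, -0.8395, 0.3014).
r_{13} = e_1·w_3 = -5.5470; r_{23} = e_2·w_3 = 0.2368.
u_3 = w_3 + 5.5470·e_1 − 0.2368·e_2 = (-1.0301, -0.8012, -0.6867).
‖u_3‖ = 1.4747, so e_3 = (-0.6985, -0.5433, -0.4657).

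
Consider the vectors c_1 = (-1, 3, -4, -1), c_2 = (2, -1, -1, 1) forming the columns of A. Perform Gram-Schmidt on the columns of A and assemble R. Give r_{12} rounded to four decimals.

c_1 = (-1, 3, -4, -1); ‖c_1‖ = 5.1962, so e_1 = (-0.1925, 0.5774, -0.7698, -0.1925).
r_{12} = e_1·c_2 = -0.3849.

r_{12} = -0.3849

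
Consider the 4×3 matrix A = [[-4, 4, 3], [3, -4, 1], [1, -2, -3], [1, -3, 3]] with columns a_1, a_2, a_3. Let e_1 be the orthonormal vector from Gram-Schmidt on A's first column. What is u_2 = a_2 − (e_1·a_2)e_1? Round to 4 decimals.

u_2 = (-0.8889, -0.3333, -0.7778, -1.7778)

e_1 = a_1/‖a_1‖ = (-4, 3, 1, 1)/5.1962 = (-0.7698, 0.5774, 0.1925, 0.1925).
r_{12} = e_1·a_2 = -6.3509.
u_2 = a_2 + 6.3509·e_1 = (-0.8889, -0.3333, -0.7778, -1.7778).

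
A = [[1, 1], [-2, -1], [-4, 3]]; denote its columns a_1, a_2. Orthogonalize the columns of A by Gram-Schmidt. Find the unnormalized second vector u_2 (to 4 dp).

a_1 = (1, -2, -4); ‖a_1‖ = 4.5826, so q_1 = (0.2182, -0.4364, -0.8729).
q_1·a_2 = 0.2182·1 + (-0.4364)·(-1) + (-0.8729)·3 = -1.9640.
u_2 = a_2 + 1.9640·q_1 = (1.4286, -1.8571, 1.2857).

u_2 = (1.4286, -1.8571, 1.2857)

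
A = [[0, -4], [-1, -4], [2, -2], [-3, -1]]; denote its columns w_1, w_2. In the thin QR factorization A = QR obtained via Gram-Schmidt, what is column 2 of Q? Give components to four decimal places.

q_2 = (-0.6634, -0.6278, -0.4028, -0.0592)

q_1 = w_1/‖w_1‖ = (0, -1, 2, -3)/3.7417 = (0.0000, -0.2673, 0.5345, -0.8018).
r_{12} = q_1·w_2 = 0.8018.
u_2 = w_2 − 0.8018·q_1 = (-4.0000, -3.7857, -2.4286, -0.3571).
‖u_2‖ = 6.0297, so q_2 = (-0.6634, -0.6278, -0.4028, -0.0592).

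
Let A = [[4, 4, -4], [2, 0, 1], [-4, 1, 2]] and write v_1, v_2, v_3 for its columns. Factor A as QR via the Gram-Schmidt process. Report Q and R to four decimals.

Q = [[0.6667, 0.7396, -0.0925], [0.3333, -0.1849, 0.9245], [-0.6667, 0.6472, 0.3698]], R = [[6.0000, 2.0000, -3.6667], [0.0000, 3.6056, -1.8490], [0.0000, 0.0000, 2.0339]]

v_1 = (4, 2, -4); ‖v_1‖ = 6.0000, so q_1 = (0.6667, 0.3333, -0.6667).
q_1·v_2 = 0.6667·4 + 0.3333·0 + (-0.6667)·1 = 2.0000.
u_2 = v_2 − 2.0000·q_1 = (2.6667, -0.6667, 2.3333).
‖u_2‖ = 3.6056, so q_2 = (0.7396, -0.1849, 0.6472).
q_1·v_3 = 0.6667·(-4) + 0.3333·1 + (-0.6667)·2 = -3.6667; q_2·v_3 = 0.7396·(-4) + (-0.1849)·1 + 0.6472·2 = -1.8490.
u_3 = v_3 + 3.6667·q_1 + 1.8490·q_2 = (-0.1880, 1.8803, 0.7521).
‖u_3‖ = 2.0339, so q_3 = (-0.0925, 0.9245, 0.3698).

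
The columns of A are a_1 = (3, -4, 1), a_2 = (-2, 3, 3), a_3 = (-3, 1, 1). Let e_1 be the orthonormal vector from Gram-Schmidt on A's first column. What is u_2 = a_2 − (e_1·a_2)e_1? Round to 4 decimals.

a_1 = (3, -4, 1); ‖a_1‖ = 5.0990, so e_1 = (0.5883, -0.7845, 0.1961).
e_1·a_2 = 0.5883·(-2) + (-0.7845)·3 + 0.1961·3 = -2.9417.
u_2 = a_2 + 2.9417·e_1 = (-0.2692, 0.6923, 3.5769).

u_2 = (-0.2692, 0.6923, 3.5769)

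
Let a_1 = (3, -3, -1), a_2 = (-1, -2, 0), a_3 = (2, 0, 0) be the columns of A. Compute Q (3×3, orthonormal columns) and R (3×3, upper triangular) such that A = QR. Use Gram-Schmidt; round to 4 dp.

Q = [[0.6882, -0.6927, 0.2157], [-0.6882, -0.7174, -0.1078], [-0.2294, 0.0742, 0.9705]], R = [[4.3589, 0.6882, 1.3765], [0.0000, 2.1275, -1.3854], [0.0000, 0.0000, 0.4313]]

e_1 = a_1/‖a_1‖ = (3, -3, -1)/4.3589 = (0.6882, -0.6882, -0.2294).
r_{12} = e_1·a_2 = 0.6882.
u_2 = a_2 − 0.6882·e_1 = (-1.4737, -1.5263, 0.1579).
‖u_2‖ = 2.1275, so e_2 = (-0.6927, -0.7174, 0.0742).
r_{13} = e_1·a_3 = 1.3765; r_{23} = e_2·a_3 = -1.3854.
u_3 = a_3 − 1.3765·e_1 + 1.3854·e_2 = (0.0930, -0.0465, 0.4186).
‖u_3‖ = 0.4313, so e_3 = (0.2157, -0.1078, 0.9705).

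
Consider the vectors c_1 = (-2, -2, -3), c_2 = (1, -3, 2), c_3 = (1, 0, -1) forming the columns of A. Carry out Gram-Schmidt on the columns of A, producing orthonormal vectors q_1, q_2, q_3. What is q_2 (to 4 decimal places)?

q_2 = (0.2061, -0.8720, 0.4439)

q_1 = c_1/‖c_1‖ = (-2, -2, -3)/4.1231 = (-0.4851, -0.4851, -0.7276).
r_{12} = q_1·c_2 = -0.4851.
u_2 = c_2 + 0.4851·q_1 = (0.7647, -3.2353, 1.6471).
‖u_2‖ = 3.7101, so q_2 = (0.2061, -0.8720, 0.4439).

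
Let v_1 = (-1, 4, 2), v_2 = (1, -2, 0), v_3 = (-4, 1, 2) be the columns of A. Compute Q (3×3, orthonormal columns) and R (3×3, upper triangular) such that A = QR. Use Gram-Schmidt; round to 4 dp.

Q = [[-0.2182, 0.5345, -0.8165], [0.8729, -0.2673, -0.4082], [0.4364, 0.8018, 0.4082]], R = [[4.5826, -1.9640, 2.6186], [0.0000, 1.0690, -0.8018], [0.0000, 0.0000, 3.6742]]

v_1 = (-1, 4, 2); ‖v_1‖ = 4.5826, so q_1 = (-0.2182, 0.8729, 0.4364).
q_1·v_2 = (-0.2182)·1 + 0.8729·(-2) + 0.4364·0 = -1.9640.
u_2 = v_2 + 1.9640·q_1 = (0.5714, -0.2857, 0.8571).
‖u_2‖ = 1.0690, so q_2 = (0.5345, -0.2673, 0.8018).
q_1·v_3 = (-0.2182)·(-4) + 0.8729·1 + 0.4364·2 = 2.6186; q_2·v_3 = 0.5345·(-4) + (-0.2673)·1 + 0.8018·2 = -0.8018.
u_3 = v_3 − 2.6186·q_1 + 0.8018·q_2 = (-3.0000, -1.5000, 1.5000).
‖u_3‖ = 3.6742, so q_3 = (-0.8165, -0.4082, 0.4082).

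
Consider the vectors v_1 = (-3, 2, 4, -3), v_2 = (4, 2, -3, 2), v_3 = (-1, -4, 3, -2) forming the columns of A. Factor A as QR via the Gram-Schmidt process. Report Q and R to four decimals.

Q = [[-0.4867, 0.4993, 0.7163], [0.3244, 0.8637, -0.3833], [0.6489, -0.0675, 0.4641], [-0.4867, -0.0135, -0.3531]], R = [[6.1644, -4.2178, 2.1089], [0.0000, 3.9001, -4.1295], [0.0000, 0.0000, 2.9155]]

e_1 = v_1/‖v_1‖ = (-3, 2, 4, -3)/6.1644 = (-0.4867, 0.3244, 0.6489, -0.4867).
r_{12} = e_1·v_2 = -4.2178.
u_2 = v_2 + 4.2178·e_1 = (1.9474, 3.3684, -0.2632, -0.0526).
‖u_2‖ = 3.9001, so e_2 = (0.4993, 0.8637, -0.0675, -0.0135).
r_{13} = e_1·v_3 = 2.1089; r_{23} = e_2·v_3 = -4.1295.
u_3 = v_3 − 2.1089·e_1 + 4.1295·e_2 = (2.0882, -1.1176, 1.3529, -1.0294).
‖u_3‖ = 2.9155, so e_3 = (0.7163, -0.3833, 0.4641, -0.3531).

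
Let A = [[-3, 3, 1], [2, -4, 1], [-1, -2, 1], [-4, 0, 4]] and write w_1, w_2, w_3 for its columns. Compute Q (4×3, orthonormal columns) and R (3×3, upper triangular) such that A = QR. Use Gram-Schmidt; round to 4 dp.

Q = [[-0.5477, 0.3235, 0.0304], [0.3651, -0.6470, 0.4288], [-0.1826, -0.5392, -0.8121], [-0.7303, -0.4313, 0.3947]], R = [[5.4772, -2.7386, -3.2863], [0.0000, 4.6368, -2.5880], [0.0000, 0.0000, 1.2257]]

q_1 = w_1/‖w_1‖ = (-3, 2, -1, -4)/5.4772 = (-0.5477, 0.3651, -0.1826, -0.7303).
r_{12} = q_1·w_2 = -2.7386.
u_2 = w_2 + 2.7386·q_1 = (1.5000, -3.0000, -2.5000, -2.0000).
‖u_2‖ = 4.6368, so q_2 = (0.3235, -0.6470, -0.5392, -0.4313).
r_{13} = q_1·w_3 = -3.2863; r_{23} = q_2·w_3 = -2.5880.
u_3 = w_3 + 3.2863·q_1 + 2.5880·q_2 = (0.0372, 0.5256, -0.9953, 0.4837).
‖u_3‖ = 1.2257, so q_3 = (0.0304, 0.4288, -0.8121, 0.3947).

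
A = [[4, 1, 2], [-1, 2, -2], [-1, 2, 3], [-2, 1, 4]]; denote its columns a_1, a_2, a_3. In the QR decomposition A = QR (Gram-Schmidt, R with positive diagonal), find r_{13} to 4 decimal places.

r_{13} = -0.2132

q_1 = a_1/‖a_1‖ = (4, -1, -1, -2)/4.6904 = (0.8528, -0.2132, -0.2132, -0.4264).
r_{13} = q_1·a_3 = -0.2132.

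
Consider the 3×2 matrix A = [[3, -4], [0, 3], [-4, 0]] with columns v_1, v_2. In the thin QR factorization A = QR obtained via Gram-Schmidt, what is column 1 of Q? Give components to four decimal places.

q_1 = (0.6000, 0.0000, -0.8000)

v_1 = (3, 0, -4); ‖v_1‖ = 5.0000, so q_1 = (0.6000, 0.0000, -0.8000).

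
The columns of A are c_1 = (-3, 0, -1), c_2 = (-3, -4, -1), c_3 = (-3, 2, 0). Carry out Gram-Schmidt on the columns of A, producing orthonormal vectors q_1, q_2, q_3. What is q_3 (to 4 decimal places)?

q_1 = c_1/‖c_1‖ = (-3, 0, -1)/3.1623 = (-0.9487, 0.0000, -0.3162).
r_{12} = q_1·c_2 = 3.1623.
u_2 = c_2 − 3.1623·q_1 = (0.0000, -4.0000, 0.0000).
‖u_2‖ = 4.0000, so q_2 = (0.0000, -1.0000, 0.0000).
r_{13} = q_1·c_3 = 2.8460; r_{23} = q_2·c_3 = -2.0000.
u_3 = c_3 − 2.8460·q_1 + 2.0000·q_2 = (-0.3000, 0.0000, 0.9000).
‖u_3‖ = 0.9487, so q_3 = (-0.3162, 0.0000, 0.9487).

q_3 = (-0.3162, 0.0000, 0.9487)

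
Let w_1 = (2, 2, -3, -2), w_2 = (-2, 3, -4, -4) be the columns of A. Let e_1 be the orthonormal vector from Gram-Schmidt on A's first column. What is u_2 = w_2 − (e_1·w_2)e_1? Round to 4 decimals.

e_1 = w_1/‖w_1‖ = (2, 2, -3, -2)/4.5826 = (0.4364, 0.4364, -0.6547, -0.4364).
r_{12} = e_1·w_2 = 4.8008.
u_2 = w_2 − 4.8008·e_1 = (-4.0952, 0.9048, -0.8571, -1.9048).

u_2 = (-4.0952, 0.9048, -0.8571, -1.9048)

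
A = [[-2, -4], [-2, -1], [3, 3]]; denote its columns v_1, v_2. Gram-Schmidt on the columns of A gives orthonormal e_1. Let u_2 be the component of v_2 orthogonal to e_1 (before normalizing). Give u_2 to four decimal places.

u_2 = (-1.7647, 1.2353, -0.3529)

e_1 = v_1/‖v_1‖ = (-2, -2, 3)/4.1231 = (-0.4851, -0.4851, 0.7276).
r_{12} = e_1·v_2 = 4.6082.
u_2 = v_2 − 4.6082·e_1 = (-1.7647, 1.2353, -0.3529).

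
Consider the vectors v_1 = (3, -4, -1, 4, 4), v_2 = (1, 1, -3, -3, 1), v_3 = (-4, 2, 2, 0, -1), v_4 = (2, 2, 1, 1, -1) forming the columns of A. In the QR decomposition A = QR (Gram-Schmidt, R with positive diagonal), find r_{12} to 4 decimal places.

r_{12} = -0.7878

e_1 = v_1/‖v_1‖ = (3, -4, -1, 4, 4)/7.6158 = (0.3939, -0.5252, -0.1313, 0.5252, 0.5252).
r_{12} = e_1·v_2 = -0.7878.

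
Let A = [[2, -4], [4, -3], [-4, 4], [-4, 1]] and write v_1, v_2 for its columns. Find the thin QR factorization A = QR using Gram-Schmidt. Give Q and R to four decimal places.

Q = [[0.2774, -0.7345], [0.5547, 0.0230], [-0.5547, 0.2754], [-0.5547, -0.6197]], R = [[7.2111, -5.5470], [0.0000, 3.3512]]

v_1 = (2, 4, -4, -4); ‖v_1‖ = 7.2111, so q_1 = (0.2774, 0.5547, -0.5547, -0.5547).
q_1·v_2 = 0.2774·(-4) + 0.5547·(-3) + (-0.5547)·4 + (-0.5547)·1 = -5.5470.
u_2 = v_2 + 5.5470·q_1 = (-2.4615, 0.0769, 0.9231, -2.0769).
‖u_2‖ = 3.3512, so q_2 = (-0.7345, 0.0230, 0.2754, -0.6197).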